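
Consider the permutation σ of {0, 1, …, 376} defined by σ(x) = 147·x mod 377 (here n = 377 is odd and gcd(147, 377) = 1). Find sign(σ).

-1

Orbit of 246 under x↦147x: [246, 347, 114, 170, 108, 42, 142]… (length divides ord_377(147)).
Cycle type of π: 84×4 + 28 + 6×2 + 1; total 8 cycles.
n − c = 377 − 8 = 369; sign = (−1)^369 = -1.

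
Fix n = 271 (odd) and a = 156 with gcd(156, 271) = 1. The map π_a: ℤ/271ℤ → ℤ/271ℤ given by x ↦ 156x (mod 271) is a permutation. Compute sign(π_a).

+1

Trace 125: π^k(125) = [125, 259, 25, 106, 5, 238, 1] for k=0..6.
π_156 has 11 disjoint cycles with lengths [27, 27, 27, 27, 27, 27, 27, 27, 27, 27, 1] on {0,…,270}.
11 cycles on 271: each ℓ→(−1)^(ℓ−1), product (−1)^260 = +1.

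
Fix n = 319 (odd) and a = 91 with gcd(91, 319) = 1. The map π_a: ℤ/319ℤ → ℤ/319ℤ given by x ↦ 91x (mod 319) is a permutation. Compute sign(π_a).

Start at x=257: 257 → 100 → 168 → 295 → 49 → 312 → 1 → … (one orbit).
Cycle lengths of π_91 on ℤ/319ℤ: [70, 70, 70, 70, 14, 14, 5, 5, 1]; 9 cycles in total.
n − c = 319 − 9 = 310; sign = (−1)^310 = +1.
Via Zolotarev, sign(π_{91}) = (91|319) = +1.

+1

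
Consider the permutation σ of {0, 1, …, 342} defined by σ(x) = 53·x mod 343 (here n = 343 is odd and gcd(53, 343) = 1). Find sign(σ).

+1

Trace 183: π^k(183) = [183, 95, 233, 1, 53, 65, 15] for k=0..6.
Cycle type of π: 147×2 + 21×2 + 3×2 + 1; total 7 cycles.
7 cycles on 343: each ℓ→(−1)^(ℓ−1), product (−1)^336 = +1.
Check: (53/343) = +1 by Zolotarev.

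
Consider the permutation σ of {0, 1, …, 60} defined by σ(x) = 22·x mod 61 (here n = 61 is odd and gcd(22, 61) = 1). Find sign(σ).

+1

Orbit of 58 under x↦22x: [58, 56, 12, 20, 13, 42, 9]… (length divides ord_61(22)).
Decompose π into cycles: lengths [15, 15, 15, 15, 1] (5 cycles, including the fixed point 0).
sign(π) = (−1)^{n − #cycles} = (−1)^{61−5} = (−1)^56 = +1.
Zolotarev: (22|61) = +1, matching the cycle-count sign.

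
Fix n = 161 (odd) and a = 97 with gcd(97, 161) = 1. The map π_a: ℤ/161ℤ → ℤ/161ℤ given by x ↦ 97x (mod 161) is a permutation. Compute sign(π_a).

+1

Trace 36: π^k(36) = [36, 111, 141, 153, 29, 76, 127] for k=0..6.
Cycle type of π: 22×7 + 2×3 + 1; total 11 cycles.
161 − 11 = 150 transpositions; sign(π) = (−1)^150 = +1.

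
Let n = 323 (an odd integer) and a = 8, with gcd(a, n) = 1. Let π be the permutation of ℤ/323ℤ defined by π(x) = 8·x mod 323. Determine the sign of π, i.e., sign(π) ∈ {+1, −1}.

Trace 189: π^k(189) = [189, 220, 145, 191, 236, 273, 246] for k=0..6.
π_8 has 18 disjoint cycles with lengths [24, 24, 24, 24, 24, 24, 24, 24, 24, 24, 24, 24, 8, 8, 6, 6, 6, 1] on {0,…,322}.
sign(π) = (−1)^{n − #cycles} = (−1)^{323−18} = (−1)^305 = -1.
(8|323)_J = -1 (Zolotarev's lemma cross-check).

-1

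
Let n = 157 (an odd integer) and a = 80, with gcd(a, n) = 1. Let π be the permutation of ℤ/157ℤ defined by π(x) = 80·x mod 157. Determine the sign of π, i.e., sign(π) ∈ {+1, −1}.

-1

Start at x=144: 144 → 59 → 10 → 15 → 101 → 73 → 31 → … (one orbit).
The orbit structure of x ↦ 80x mod 157: 2 orbits of sizes [156, 1].
2 cycles on 157: each ℓ→(−1)^(ℓ−1), product (−1)^155 = -1.
Zolotarev: (80|157) = -1, matching the cycle-count sign.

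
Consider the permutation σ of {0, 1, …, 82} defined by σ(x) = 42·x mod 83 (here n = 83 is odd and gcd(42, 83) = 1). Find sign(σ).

-1

Orbit of 17 under x↦42x: [17, 50, 25, 54, 27, 55, 69]… (length divides ord_83(42)).
The orbit structure of x ↦ 42x mod 83: 2 orbits of sizes [82, 1].
Σ(ℓ_i−1) = 83−2 = 81; sign = (−1)^81 = -1.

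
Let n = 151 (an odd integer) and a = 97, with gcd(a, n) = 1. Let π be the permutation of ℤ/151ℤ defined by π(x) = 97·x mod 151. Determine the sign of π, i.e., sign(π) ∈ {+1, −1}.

Trace 50: π^k(50) = [50, 18, 85, 91, 69, 49, 72] for k=0..6.
π_97 has 3 disjoint cycles with lengths [75, 75, 1] on {0,…,150}.
3 cycles on 151: each ℓ→(−1)^(ℓ−1), product (−1)^148 = +1.

+1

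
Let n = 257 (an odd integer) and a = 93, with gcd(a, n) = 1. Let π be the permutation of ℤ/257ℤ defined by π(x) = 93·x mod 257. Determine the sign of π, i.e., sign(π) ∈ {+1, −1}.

-1

Trace 4: π^k(4) = [4, 115, 158, 45, 73, 107, 185] for k=0..6.
π_93 has 2 disjoint cycles with lengths [256, 1] on {0,…,256}.
2 cycles on 257: each ℓ→(−1)^(ℓ−1), product (−1)^255 = -1.
(93|257)_J = -1 (Zolotarev's lemma cross-check).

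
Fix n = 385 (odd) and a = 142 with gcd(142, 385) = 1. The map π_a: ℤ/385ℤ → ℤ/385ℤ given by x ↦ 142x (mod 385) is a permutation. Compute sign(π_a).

+1

Start at x=221: 221 → 197 → 254 → 263 → 1 → 142 → 144 → … (one orbit).
Cycle lengths of π_142 on ℤ/385ℤ: [12, 12, 12, 12, 12, 12, 12, 12, 12, 12, 12, 12, 12, 12, 12, 12, 12, 12, 12, 12, 12, 12, 6, 6, 6, 6, 6, 6, 6, 6, 6, 6, 4, 4, 4, 4, 4, 4, 4, 4, 4, 4, 4, 3, 3, 2, 2, 2, 2, 2, 1]; 51 cycles in total.
sign(π) = (−1)^{n − #cycles} = (−1)^{385−51} = (−1)^334 = +1.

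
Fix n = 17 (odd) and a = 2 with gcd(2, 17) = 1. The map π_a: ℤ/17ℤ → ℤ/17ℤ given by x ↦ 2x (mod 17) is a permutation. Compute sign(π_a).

+1

Trace 8: π^k(8) = [8, 16, 15, 13, 9, 1, 2] for k=0..6.
3 cycles of lengths [8, 8, 1].
With 3 cycles on 17 points, sign = (−1)^{17−3} = +1.
Via Zolotarev, sign(π_{2}) = (2|17) = +1.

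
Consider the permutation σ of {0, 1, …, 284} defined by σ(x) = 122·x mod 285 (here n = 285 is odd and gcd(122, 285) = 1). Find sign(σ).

-1

Trace 278: π^k(278) = [278, 1, 122, 64, 113, 106, 107] for k=0..6.
The orbit structure of x ↦ 122x mod 285: 32 orbits of sizes [12, 12, 12, 12, 12, 12, 12, 12, 12, 12, 12, 12, 12, 12, 12, 12, 12, 12, 6, 6, 6, 6, 6, 6, 6, 6, 6, 4, 4, 4, 2, 1].
285 − 32 = 253 transpositions; sign(π) = (−1)^253 = -1.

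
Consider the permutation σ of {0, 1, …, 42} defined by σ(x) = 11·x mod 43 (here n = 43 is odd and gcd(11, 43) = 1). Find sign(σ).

+1

Orbit of 16 under x↦11x: [16, 4, 1, 11, 35, 41, 21]… (length divides ord_43(11)).
7 cycles of lengths [7, 7, 7, 7, 7, 7, 1].
Σ(ℓ_i−1) = 43−7 = 36; sign = (−1)^36 = +1.
The Jacobi symbol (11|43) = +1 (Zolotarev) agrees.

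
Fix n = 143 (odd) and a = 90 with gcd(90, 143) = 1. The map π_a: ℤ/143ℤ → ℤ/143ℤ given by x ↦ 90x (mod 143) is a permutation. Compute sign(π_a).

-1

Start at x=129: 129 → 27 → 142 → 53 → 51 → 14 → 116 → … (one orbit).
Decompose π into cycles: lengths [10, 10, 10, 10, 10, 10, 10, 10, 10, 10, 10, 10, 10, 2, 2, 2, 2, 2, 2, 1] (20 cycles, including the fixed point 0).
sign(π) = (−1)^{n − #cycles} = (−1)^{143−20} = (−1)^123 = -1.
Via Zolotarev, sign(π_{90}) = (90|143) = -1.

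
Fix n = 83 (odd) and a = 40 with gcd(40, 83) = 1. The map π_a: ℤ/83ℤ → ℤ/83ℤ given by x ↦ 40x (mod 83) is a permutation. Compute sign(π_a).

Start at x=11: 11 → 25 → 4 → 77 → 9 → 28 → 41 → … (one orbit).
3 cycles of lengths [41, 41, 1].
sign(π) = (−1)^{n − #cycles} = (−1)^{83−3} = (−1)^80 = +1.
Zolotarev: (40|83) = +1, matching the cycle-count sign.

+1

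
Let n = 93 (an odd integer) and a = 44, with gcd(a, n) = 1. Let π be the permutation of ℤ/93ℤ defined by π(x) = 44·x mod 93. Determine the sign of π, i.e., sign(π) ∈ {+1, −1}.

+1

Start at x=11: 11 → 19 → 92 → 49 → 17 → 4 → 83 → … (one orbit).
5 cycles of lengths [30, 30, 30, 2, 1].
93 − 5 = 88 transpositions; sign(π) = (−1)^88 = +1.
(44|93)_J = +1 (Zolotarev's lemma cross-check).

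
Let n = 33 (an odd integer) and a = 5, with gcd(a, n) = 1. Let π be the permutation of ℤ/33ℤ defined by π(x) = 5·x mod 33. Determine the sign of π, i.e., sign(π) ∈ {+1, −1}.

-1

Trace 4: π^k(4) = [4, 20, 1, 5, 25, 26, 31] for k=0..6.
The orbit structure of x ↦ 5x mod 33: 6 orbits of sizes [10, 10, 5, 5, 2, 1].
Σ(ℓ_i−1) = 33−6 = 27; sign = (−1)^27 = -1.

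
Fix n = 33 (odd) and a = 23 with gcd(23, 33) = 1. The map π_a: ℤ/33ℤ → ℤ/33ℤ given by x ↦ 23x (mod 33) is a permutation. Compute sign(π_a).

-1

Start at x=23: 23 → 1 → 23 (one orbit).
Cycle type of π: 2×11 + 1×11; total 22 cycles.
22 cycles on 33: each ℓ→(−1)^(ℓ−1), product (−1)^11 = -1.
Check: (23/33) = -1 by Zolotarev.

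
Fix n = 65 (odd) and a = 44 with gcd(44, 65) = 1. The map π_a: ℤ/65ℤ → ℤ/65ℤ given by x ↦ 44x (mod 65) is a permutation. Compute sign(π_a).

Trace 34: π^k(34) = [34, 1, 44, 51] for k=0..3.
18 cycles of lengths [4, 4, 4, 4, 4, 4, 4, 4, 4, 4, 4, 4, 4, 4, 4, 2, 2, 1].
65 − 18 = 47 transpositions; sign(π) = (−1)^47 = -1.
Check: (44/65) = -1 by Zolotarev.

-1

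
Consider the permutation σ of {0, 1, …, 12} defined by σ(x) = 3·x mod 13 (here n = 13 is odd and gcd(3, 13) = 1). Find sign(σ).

+1

Trace 3: π^k(3) = [3, 9, 1] for k=0..2.
Decompose π into cycles: lengths [3, 3, 3, 3, 1] (5 cycles, including the fixed point 0).
Σ(ℓ_i−1) = 13−5 = 8; sign = (−1)^8 = +1.
(3|13)_J = +1 (Zolotarev's lemma cross-check).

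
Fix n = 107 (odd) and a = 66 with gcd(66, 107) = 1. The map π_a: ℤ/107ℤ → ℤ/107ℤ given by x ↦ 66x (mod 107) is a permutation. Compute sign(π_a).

Orbit of 27 under x↦66x: [27, 70, 19, 77, 53, 74, 69]… (length divides ord_107(66)).
Cycle type of π: 106 + 1; total 2 cycles.
Σ(ℓ_i−1) = 107−2 = 105; sign = (−1)^105 = -1.

-1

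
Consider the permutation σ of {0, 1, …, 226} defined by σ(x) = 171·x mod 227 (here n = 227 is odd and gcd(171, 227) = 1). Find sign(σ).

Orbit of 185 under x↦171x: [185, 82, 175, 188, 141, 49, 207]… (length divides ord_227(171)).
The orbit structure of x ↦ 171x mod 227: 3 orbits of sizes [113, 113, 1].
sign(π) = (−1)^{n − #cycles} = (−1)^{227−3} = (−1)^224 = +1.
Via Zolotarev, sign(π_{171}) = (171|227) = +1.

+1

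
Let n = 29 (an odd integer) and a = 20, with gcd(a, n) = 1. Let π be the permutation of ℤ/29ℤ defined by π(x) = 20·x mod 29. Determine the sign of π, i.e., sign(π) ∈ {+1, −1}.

Trace 16: π^k(16) = [16, 1, 20, 23, 25, 7, 24] for k=0..6.
5 cycles of lengths [7, 7, 7, 7, 1].
sign(π) = (−1)^{n − #cycles} = (−1)^{29−5} = (−1)^24 = +1.

+1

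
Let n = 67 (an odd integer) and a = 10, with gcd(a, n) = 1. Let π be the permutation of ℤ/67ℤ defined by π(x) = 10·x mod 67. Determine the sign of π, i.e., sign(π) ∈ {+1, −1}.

+1

Start at x=55: 55 → 14 → 6 → 60 → 64 → 37 → 35 → … (one orbit).
Cycle type of π: 33×2 + 1; total 3 cycles.
n − c = 67 − 3 = 64; sign = (−1)^64 = +1.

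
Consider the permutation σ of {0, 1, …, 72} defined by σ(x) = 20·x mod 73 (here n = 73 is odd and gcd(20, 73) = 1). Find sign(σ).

Orbit of 23 under x↦20x: [23, 22, 2, 40, 70, 13, 41]… (length divides ord_73(20)).
Decompose π into cycles: lengths [72, 1] (2 cycles, including the fixed point 0).
With 2 cycles on 73 points, sign = (−1)^{73−2} = -1.
Via Zolotarev, sign(π_{20}) = (20|73) = -1.

-1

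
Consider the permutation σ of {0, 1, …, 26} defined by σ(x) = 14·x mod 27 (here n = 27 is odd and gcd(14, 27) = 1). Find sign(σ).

Start at x=16: 16 → 8 → 4 → 2 → 1 → 14 → 7 → … (one orbit).
Decompose π into cycles: lengths [18, 6, 2, 1] (4 cycles, including the fixed point 0).
27 − 4 = 23 transpositions; sign(π) = (−1)^23 = -1.
Zolotarev: (14|27) = -1, matching the cycle-count sign.

-1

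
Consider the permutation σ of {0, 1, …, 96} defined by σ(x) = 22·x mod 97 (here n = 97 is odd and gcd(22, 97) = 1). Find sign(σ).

+1

Orbit of 96 under x↦22x: [96, 75, 1, 22]… (length divides ord_97(22)).
Cycle lengths of π_22 on ℤ/97ℤ: [4, 4, 4, 4, 4, 4, 4, 4, 4, 4, 4, 4, 4, 4, 4, 4, 4, 4, 4, 4, 4, 4, 4, 4, 1]; 25 cycles in total.
With 25 cycles on 97 points, sign = (−1)^{97−25} = +1.
The Jacobi symbol (22|97) = +1 (Zolotarev) agrees.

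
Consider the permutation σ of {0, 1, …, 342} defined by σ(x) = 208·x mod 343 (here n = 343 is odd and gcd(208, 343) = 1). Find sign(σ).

Trace 223: π^k(223) = [223, 79, 311, 204, 243, 123, 202] for k=0..6.
π_208 has 4 disjoint cycles with lengths [294, 42, 6, 1] on {0,…,342}.
sign(π) = (−1)^{n − #cycles} = (−1)^{343−4} = (−1)^339 = -1.

-1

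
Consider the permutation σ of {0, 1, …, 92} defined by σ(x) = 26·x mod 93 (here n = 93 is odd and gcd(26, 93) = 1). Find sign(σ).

Start at x=67: 67 → 68 → 1 → 26 → 25 → 92 → 67 (one orbit).
Cycle type of π: 6×15 + 2 + 1; total 17 cycles.
n − c = 93 − 17 = 76; sign = (−1)^76 = +1.
Zolotarev: (26|93) = +1, matching the cycle-count sign.

+1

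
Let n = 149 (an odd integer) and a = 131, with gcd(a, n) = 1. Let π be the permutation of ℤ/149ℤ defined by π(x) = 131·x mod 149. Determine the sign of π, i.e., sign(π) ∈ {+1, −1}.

-1

Trace 41: π^k(41) = [41, 7, 23, 33, 2, 113, 52] for k=0..6.
Cycle lengths of π_131 on ℤ/149ℤ: [148, 1]; 2 cycles in total.
149 − 2 = 147 transpositions; sign(π) = (−1)^147 = -1.
The Jacobi symbol (131|149) = -1 (Zolotarev) agrees.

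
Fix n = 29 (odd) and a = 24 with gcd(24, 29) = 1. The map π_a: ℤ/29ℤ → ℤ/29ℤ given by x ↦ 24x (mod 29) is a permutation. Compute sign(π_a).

Start at x=25: 25 → 20 → 16 → 7 → 23 → 1 → 24 → 25 (one orbit).
Decompose π into cycles: lengths [7, 7, 7, 7, 1] (5 cycles, including the fixed point 0).
Σ(ℓ_i−1) = 29−5 = 24; sign = (−1)^24 = +1.

+1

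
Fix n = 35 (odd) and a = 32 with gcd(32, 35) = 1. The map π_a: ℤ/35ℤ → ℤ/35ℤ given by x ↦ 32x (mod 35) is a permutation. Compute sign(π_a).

Trace 18: π^k(18) = [18, 16, 22, 4, 23, 1, 32] for k=0..6.
6 cycles of lengths [12, 12, 4, 3, 3, 1].
35 − 6 = 29 transpositions; sign(π) = (−1)^29 = -1.

-1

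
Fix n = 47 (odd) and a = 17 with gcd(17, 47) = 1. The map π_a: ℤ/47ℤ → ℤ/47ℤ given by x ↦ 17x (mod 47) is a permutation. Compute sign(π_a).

+1

Trace 21: π^k(21) = [21, 28, 6, 8, 42, 9, 12] for k=0..6.
Decompose π into cycles: lengths [23, 23, 1] (3 cycles, including the fixed point 0).
Σ(ℓ_i−1) = 47−3 = 44; sign = (−1)^44 = +1.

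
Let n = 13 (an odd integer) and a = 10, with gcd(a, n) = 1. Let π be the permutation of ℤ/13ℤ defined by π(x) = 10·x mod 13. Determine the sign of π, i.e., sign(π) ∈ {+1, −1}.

+1

Trace 9: π^k(9) = [9, 12, 3, 4, 1, 10] for k=0..5.
Decompose π into cycles: lengths [6, 6, 1] (3 cycles, including the fixed point 0).
sign(π) = (−1)^{n − #cycles} = (−1)^{13−3} = (−1)^10 = +1.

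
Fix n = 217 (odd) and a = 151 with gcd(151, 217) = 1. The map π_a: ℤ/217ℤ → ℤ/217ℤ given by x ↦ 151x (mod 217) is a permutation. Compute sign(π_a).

Trace 30: π^k(30) = [30, 190, 46, 2, 85, 32, 58] for k=0..6.
The orbit structure of x ↦ 151x mod 217: 12 orbits of sizes [30, 30, 30, 30, 30, 30, 10, 10, 10, 3, 3, 1].
12 cycles on 217: each ℓ→(−1)^(ℓ−1), product (−1)^205 = -1.
Via Zolotarev, sign(π_{151}) = (151|217) = -1.

-1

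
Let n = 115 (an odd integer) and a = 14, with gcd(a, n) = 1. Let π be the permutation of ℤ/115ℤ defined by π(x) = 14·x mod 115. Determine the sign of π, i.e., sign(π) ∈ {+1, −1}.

Trace 14: π^k(14) = [14, 81, 99, 6, 84, 26, 19] for k=0..6.
8 cycles of lengths [22, 22, 22, 22, 22, 2, 2, 1].
sign(π) = (−1)^{n − #cycles} = (−1)^{115−8} = (−1)^107 = -1.

-1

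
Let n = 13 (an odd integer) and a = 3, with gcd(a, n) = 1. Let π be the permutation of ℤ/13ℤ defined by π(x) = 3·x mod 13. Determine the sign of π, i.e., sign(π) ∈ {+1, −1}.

Orbit of 3 under x↦3x: [3, 9, 1]… (length divides ord_13(3)).
Cycle type of π: 3×4 + 1; total 5 cycles.
13 − 5 = 8 transpositions; sign(π) = (−1)^8 = +1.

+1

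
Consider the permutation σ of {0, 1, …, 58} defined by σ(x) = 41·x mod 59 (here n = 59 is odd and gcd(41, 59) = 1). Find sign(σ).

Trace 27: π^k(27) = [27, 45, 16, 7, 51, 26, 4] for k=0..6.
π_41 has 3 disjoint cycles with lengths [29, 29, 1] on {0,…,58}.
sign(π) = (−1)^{n − #cycles} = (−1)^{59−3} = (−1)^56 = +1.

+1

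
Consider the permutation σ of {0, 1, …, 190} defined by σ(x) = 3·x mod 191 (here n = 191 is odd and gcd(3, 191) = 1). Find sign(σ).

+1

Start at x=77: 77 → 40 → 120 → 169 → 125 → 184 → 170 → … (one orbit).
The orbit structure of x ↦ 3x mod 191: 3 orbits of sizes [95, 95, 1].
Σ(ℓ_i−1) = 191−3 = 188; sign = (−1)^188 = +1.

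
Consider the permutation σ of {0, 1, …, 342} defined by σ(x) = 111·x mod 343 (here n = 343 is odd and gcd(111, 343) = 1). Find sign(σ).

-1

Trace 22: π^k(22) = [22, 41, 92, 265, 260, 48, 183] for k=0..6.
Cycle type of π: 98×3 + 14×3 + 2×3 + 1; total 10 cycles.
10 cycles on 343: each ℓ→(−1)^(ℓ−1), product (−1)^333 = -1.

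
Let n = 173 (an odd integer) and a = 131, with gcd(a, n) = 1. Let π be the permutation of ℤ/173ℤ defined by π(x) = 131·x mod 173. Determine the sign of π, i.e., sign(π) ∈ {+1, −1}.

-1

Trace 90: π^k(90) = [90, 26, 119, 19, 67, 127, 29] for k=0..6.
Cycle type of π: 172 + 1; total 2 cycles.
n − c = 173 − 2 = 171; sign = (−1)^171 = -1.
(131|173)_J = -1 (Zolotarev's lemma cross-check).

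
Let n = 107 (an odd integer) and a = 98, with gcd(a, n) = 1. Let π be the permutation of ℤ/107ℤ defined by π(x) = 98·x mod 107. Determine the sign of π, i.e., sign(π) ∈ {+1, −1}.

-1

Trace 31: π^k(31) = [31, 42, 50, 85, 91, 37, 95] for k=0..6.
Cycle type of π: 106 + 1; total 2 cycles.
2 cycles on 107: each ℓ→(−1)^(ℓ−1), product (−1)^105 = -1.
Via Zolotarev, sign(π_{98}) = (98|107) = -1.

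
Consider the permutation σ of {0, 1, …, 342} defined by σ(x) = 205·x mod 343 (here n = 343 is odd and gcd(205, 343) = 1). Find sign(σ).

+1

Orbit of 57 under x↦205x: [57, 23, 256, 1, 205, 179, 337]… (length divides ord_343(205)).
π_205 has 7 disjoint cycles with lengths [147, 147, 21, 21, 3, 3, 1] on {0,…,342}.
Σ(ℓ_i−1) = 343−7 = 336; sign = (−1)^336 = +1.
(205|343)_J = +1 (Zolotarev's lemma cross-check).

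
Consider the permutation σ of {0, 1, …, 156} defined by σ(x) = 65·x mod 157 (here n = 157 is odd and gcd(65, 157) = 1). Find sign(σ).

-1

Orbit of 149 under x↦65x: [149, 108, 112, 58, 2, 130, 129]… (length divides ord_157(65)).
Decompose π into cycles: lengths [52, 52, 52, 1] (4 cycles, including the fixed point 0).
4 cycles on 157: each ℓ→(−1)^(ℓ−1), product (−1)^153 = -1.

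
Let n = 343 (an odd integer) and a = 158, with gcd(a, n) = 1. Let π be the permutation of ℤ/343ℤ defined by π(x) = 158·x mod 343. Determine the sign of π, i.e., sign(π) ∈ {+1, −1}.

Start at x=211: 211 → 67 → 296 → 120 → 95 → 261 → 78 → … (one orbit).
π_158 has 7 disjoint cycles with lengths [147, 147, 21, 21, 3, 3, 1] on {0,…,342}.
sign(π) = (−1)^{n − #cycles} = (−1)^{343−7} = (−1)^336 = +1.
Via Zolotarev, sign(π_{158}) = (158|343) = +1.

+1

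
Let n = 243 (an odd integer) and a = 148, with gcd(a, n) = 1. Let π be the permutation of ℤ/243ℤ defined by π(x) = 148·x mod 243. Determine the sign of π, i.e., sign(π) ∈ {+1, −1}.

Start at x=61: 61 → 37 → 130 → 43 → 46 → 4 → 106 → … (one orbit).
Cycle type of π: 81×2 + 27×2 + 9×2 + 3×2 + 1×3; total 11 cycles.
Σ(ℓ_i−1) = 243−11 = 232; sign = (−1)^232 = +1.
(148|243)_J = +1 (Zolotarev's lemma cross-check).

+1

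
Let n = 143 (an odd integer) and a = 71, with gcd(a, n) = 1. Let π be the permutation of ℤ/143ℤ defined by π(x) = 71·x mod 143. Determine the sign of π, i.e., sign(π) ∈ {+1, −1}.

-1

Start at x=5: 5 → 69 → 37 → 53 → 45 → 49 → 47 → … (one orbit).
6 cycles of lengths [60, 60, 12, 5, 5, 1].
Σ(ℓ_i−1) = 143−6 = 137; sign = (−1)^137 = -1.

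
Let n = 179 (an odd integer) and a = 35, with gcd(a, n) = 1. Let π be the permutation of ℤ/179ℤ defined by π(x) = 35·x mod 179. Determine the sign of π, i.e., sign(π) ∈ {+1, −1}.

-1

Orbit of 117 under x↦35x: [117, 157, 125, 79, 80, 115, 87]… (length divides ord_179(35)).
The orbit structure of x ↦ 35x mod 179: 2 orbits of sizes [178, 1].
179 − 2 = 177 transpositions; sign(π) = (−1)^177 = -1.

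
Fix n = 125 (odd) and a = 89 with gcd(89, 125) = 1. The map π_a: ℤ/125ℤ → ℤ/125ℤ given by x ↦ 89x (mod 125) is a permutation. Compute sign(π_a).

Trace 21: π^k(21) = [21, 119, 91, 99, 61, 54, 56] for k=0..6.
Cycle lengths of π_89 on ℤ/125ℤ: [50, 50, 10, 10, 2, 2, 1]; 7 cycles in total.
7 cycles on 125: each ℓ→(−1)^(ℓ−1), product (−1)^118 = +1.
(89|125)_J = +1 (Zolotarev's lemma cross-check).

+1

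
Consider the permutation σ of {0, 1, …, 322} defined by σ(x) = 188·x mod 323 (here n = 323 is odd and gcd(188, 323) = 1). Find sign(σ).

+1

Start at x=35: 35 → 120 → 273 → 290 → 256 → 1 → 188 → … (one orbit).
Cycle lengths of π_188 on ℤ/323ℤ: [9, 9, 9, 9, 9, 9, 9, 9, 9, 9, 9, 9, 9, 9, 9, 9, 9, 9, 9, 9, 9, 9, 9, 9, 9, 9, 9, 9, 9, 9, 9, 9, 9, 9, 1, 1, 1, 1, 1, 1, 1, 1, 1, 1, 1, 1, 1, 1, 1, 1, 1]; 51 cycles in total.
Σ(ℓ_i−1) = 323−51 = 272; sign = (−1)^272 = +1.
(188|323)_J = +1 (Zolotarev's lemma cross-check).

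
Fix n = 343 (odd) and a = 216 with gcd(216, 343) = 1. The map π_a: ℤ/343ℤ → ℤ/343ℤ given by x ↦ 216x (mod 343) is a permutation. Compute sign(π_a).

Start at x=97: 97 → 29 → 90 → 232 → 34 → 141 → 272 → … (one orbit).
Cycle lengths of π_216 on ℤ/343ℤ: [98, 98, 98, 14, 14, 14, 2, 2, 2, 1]; 10 cycles in total.
n − c = 343 − 10 = 333; sign = (−1)^333 = -1.
Check: (216/343) = -1 by Zolotarev.

-1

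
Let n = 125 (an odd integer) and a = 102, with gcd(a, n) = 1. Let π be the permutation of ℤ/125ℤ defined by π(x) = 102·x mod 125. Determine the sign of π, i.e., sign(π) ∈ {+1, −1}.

-1

Orbit of 56 under x↦102x: [56, 87, 124, 23, 96, 42, 34]… (length divides ord_125(102)).
π_102 has 4 disjoint cycles with lengths [100, 20, 4, 1] on {0,…,124}.
n − c = 125 − 4 = 121; sign = (−1)^121 = -1.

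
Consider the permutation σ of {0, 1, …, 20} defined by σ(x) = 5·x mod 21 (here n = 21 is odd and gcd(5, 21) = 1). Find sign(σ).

Start at x=17: 17 → 1 → 5 → 4 → 20 → 16 → 17 (one orbit).
π_5 has 5 disjoint cycles with lengths [6, 6, 6, 2, 1] on {0,…,20}.
n − c = 21 − 5 = 16; sign = (−1)^16 = +1.

+1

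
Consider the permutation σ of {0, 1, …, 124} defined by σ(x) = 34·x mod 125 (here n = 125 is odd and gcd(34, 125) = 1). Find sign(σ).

Start at x=94: 94 → 71 → 39 → 76 → 84 → 106 → 104 → … (one orbit).
7 cycles of lengths [50, 50, 10, 10, 2, 2, 1].
125 − 7 = 118 transpositions; sign(π) = (−1)^118 = +1.
Zolotarev: (34|125) = +1, matching the cycle-count sign.

+1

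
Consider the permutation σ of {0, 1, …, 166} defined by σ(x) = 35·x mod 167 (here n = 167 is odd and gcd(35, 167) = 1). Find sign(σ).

Start at x=120: 120 → 25 → 40 → 64 → 69 → 77 → 23 → … (one orbit).
Decompose π into cycles: lengths [166, 1] (2 cycles, including the fixed point 0).
n − c = 167 − 2 = 165; sign = (−1)^165 = -1.
Via Zolotarev, sign(π_{35}) = (35|167) = -1.

-1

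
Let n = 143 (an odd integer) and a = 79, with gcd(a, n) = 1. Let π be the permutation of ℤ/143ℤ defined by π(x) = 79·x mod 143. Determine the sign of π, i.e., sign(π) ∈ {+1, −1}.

-1

Start at x=118: 118 → 27 → 131 → 53 → 40 → 14 → 105 → … (one orbit).
Decompose π into cycles: lengths [10, 10, 10, 10, 10, 10, 10, 10, 10, 10, 10, 10, 10, 1, 1, 1, 1, 1, 1, 1, 1, 1, 1, 1, 1, 1] (26 cycles, including the fixed point 0).
sign(π) = (−1)^{n − #cycles} = (−1)^{143−26} = (−1)^117 = -1.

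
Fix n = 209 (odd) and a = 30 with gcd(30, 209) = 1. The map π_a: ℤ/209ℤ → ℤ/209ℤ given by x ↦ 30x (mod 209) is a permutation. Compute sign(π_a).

Trace 191: π^k(191) = [191, 87, 102, 134, 49, 7, 1] for k=0..6.
π_30 has 14 disjoint cycles with lengths [30, 30, 30, 30, 30, 30, 10, 3, 3, 3, 3, 3, 3, 1] on {0,…,208}.
Σ(ℓ_i−1) = 209−14 = 195; sign = (−1)^195 = -1.
Via Zolotarev, sign(π_{30}) = (30|209) = -1.

-1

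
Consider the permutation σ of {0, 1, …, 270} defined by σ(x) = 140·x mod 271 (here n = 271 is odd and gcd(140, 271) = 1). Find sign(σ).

+1

Start at x=217: 217 → 28 → 126 → 25 → 248 → 32 → 144 → … (one orbit).
π_140 has 11 disjoint cycles with lengths [27, 27, 27, 27, 27, 27, 27, 27, 27, 27, 1] on {0,…,270}.
11 cycles on 271: each ℓ→(−1)^(ℓ−1), product (−1)^260 = +1.
Check: (140/271) = +1 by Zolotarev.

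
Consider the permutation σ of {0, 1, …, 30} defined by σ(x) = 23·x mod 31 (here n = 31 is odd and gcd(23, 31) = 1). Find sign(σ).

Trace 2: π^k(2) = [2, 15, 4, 30, 8, 29, 16] for k=0..6.
Decompose π into cycles: lengths [10, 10, 10, 1] (4 cycles, including the fixed point 0).
Σ(ℓ_i−1) = 31−4 = 27; sign = (−1)^27 = -1.
The Jacobi symbol (23|31) = -1 (Zolotarev) agrees.

-1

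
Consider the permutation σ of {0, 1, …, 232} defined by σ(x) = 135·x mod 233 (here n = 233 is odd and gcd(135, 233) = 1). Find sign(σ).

+1

Start at x=76: 76 → 8 → 148 → 175 → 92 → 71 → 32 → … (one orbit).
9 cycles of lengths [29, 29, 29, 29, 29, 29, 29, 29, 1].
Σ(ℓ_i−1) = 233−9 = 224; sign = (−1)^224 = +1.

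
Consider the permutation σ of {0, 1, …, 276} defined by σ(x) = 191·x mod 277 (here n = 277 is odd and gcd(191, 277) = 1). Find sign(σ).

+1

Start at x=202: 202 → 79 → 131 → 91 → 207 → 203 → 270 → … (one orbit).
Cycle lengths of π_191 on ℤ/277ℤ: [69, 69, 69, 69, 1]; 5 cycles in total.
277 − 5 = 272 transpositions; sign(π) = (−1)^272 = +1.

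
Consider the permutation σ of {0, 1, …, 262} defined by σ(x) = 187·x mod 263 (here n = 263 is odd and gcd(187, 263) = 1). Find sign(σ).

Start at x=249: 249 → 12 → 140 → 143 → 178 → 148 → 61 → … (one orbit).
The orbit structure of x ↦ 187x mod 263: 3 orbits of sizes [131, 131, 1].
263 − 3 = 260 transpositions; sign(π) = (−1)^260 = +1.
Zolotarev: (187|263) = +1, matching the cycle-count sign.

+1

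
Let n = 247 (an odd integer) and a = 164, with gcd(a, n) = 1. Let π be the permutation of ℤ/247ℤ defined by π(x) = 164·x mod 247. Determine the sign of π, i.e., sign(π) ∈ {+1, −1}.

Orbit of 235 under x↦164x: [235, 8, 77, 31, 144, 151, 64]… (length divides ord_247(164)).
25 cycles of lengths [12, 12, 12, 12, 12, 12, 12, 12, 12, 12, 12, 12, 12, 12, 12, 12, 12, 12, 6, 6, 6, 4, 4, 4, 1].
sign(π) = (−1)^{n − #cycles} = (−1)^{247−25} = (−1)^222 = +1.
Via Zolotarev, sign(π_{164}) = (164|247) = +1.

+1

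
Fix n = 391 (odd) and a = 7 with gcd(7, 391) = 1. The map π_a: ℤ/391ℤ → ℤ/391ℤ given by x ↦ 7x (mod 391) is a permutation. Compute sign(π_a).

Orbit of 144 under x↦7x: [144, 226, 18, 126, 100, 309, 208]… (length divides ord_391(7)).
π_7 has 5 disjoint cycles with lengths [176, 176, 22, 16, 1] on {0,…,390}.
391 − 5 = 386 transpositions; sign(π) = (−1)^386 = +1.

+1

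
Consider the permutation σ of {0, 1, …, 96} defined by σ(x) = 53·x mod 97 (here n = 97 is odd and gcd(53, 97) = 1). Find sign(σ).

+1

Trace 54: π^k(54) = [54, 49, 75, 95, 88, 8, 36] for k=0..6.
The orbit structure of x ↦ 53x mod 97: 3 orbits of sizes [48, 48, 1].
3 cycles on 97: each ℓ→(−1)^(ℓ−1), product (−1)^94 = +1.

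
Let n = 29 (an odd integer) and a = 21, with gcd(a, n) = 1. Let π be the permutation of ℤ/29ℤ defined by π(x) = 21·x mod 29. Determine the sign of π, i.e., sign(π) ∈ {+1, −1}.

Start at x=5: 5 → 18 → 1 → 21 → 6 → 10 → 7 → … (one orbit).
The orbit structure of x ↦ 21x mod 29: 2 orbits of sizes [28, 1].
sign(π) = (−1)^{n − #cycles} = (−1)^{29−2} = (−1)^27 = -1.
Via Zolotarev, sign(π_{21}) = (21|29) = -1.

-1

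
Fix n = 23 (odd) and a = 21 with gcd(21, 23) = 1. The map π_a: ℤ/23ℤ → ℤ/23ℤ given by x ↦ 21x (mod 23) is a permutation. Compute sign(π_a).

Orbit of 12 under x↦21x: [12, 22, 2, 19, 8, 7, 9]… (length divides ord_23(21)).
Cycle lengths of π_21 on ℤ/23ℤ: [22, 1]; 2 cycles in total.
With 2 cycles on 23 points, sign = (−1)^{23−2} = -1.
The Jacobi symbol (21|23) = -1 (Zolotarev) agrees.

-1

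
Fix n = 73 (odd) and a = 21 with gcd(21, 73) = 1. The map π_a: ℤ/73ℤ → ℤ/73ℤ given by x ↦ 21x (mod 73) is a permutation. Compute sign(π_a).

-1

Orbit of 17 under x↦21x: [17, 65, 51, 49, 7, 1, 21]… (length divides ord_73(21)).
Cycle lengths of π_21 on ℤ/73ℤ: [24, 24, 24, 1]; 4 cycles in total.
n − c = 73 − 4 = 69; sign = (−1)^69 = -1.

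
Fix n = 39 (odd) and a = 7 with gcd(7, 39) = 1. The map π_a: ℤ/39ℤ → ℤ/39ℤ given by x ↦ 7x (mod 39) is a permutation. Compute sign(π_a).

-1

Orbit of 31 under x↦7x: [31, 22, 37, 25, 19, 16, 34]… (length divides ord_39(7)).
Decompose π into cycles: lengths [12, 12, 12, 1, 1, 1] (6 cycles, including the fixed point 0).
6 cycles on 39: each ℓ→(−1)^(ℓ−1), product (−1)^33 = -1.
Via Zolotarev, sign(π_{7}) = (7|39) = -1.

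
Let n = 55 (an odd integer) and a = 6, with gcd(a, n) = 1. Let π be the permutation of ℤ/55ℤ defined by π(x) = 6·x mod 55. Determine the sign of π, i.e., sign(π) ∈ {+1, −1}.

Start at x=26: 26 → 46 → 1 → 6 → 36 → 51 → 31 → … (one orbit).
Decompose π into cycles: lengths [10, 10, 10, 10, 10, 1, 1, 1, 1, 1] (10 cycles, including the fixed point 0).
55 − 10 = 45 transpositions; sign(π) = (−1)^45 = -1.
Check: (6/55) = -1 by Zolotarev.

-1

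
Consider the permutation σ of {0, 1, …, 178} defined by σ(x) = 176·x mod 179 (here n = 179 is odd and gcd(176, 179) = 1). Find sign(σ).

-1

Start at x=42: 42 → 53 → 20 → 119 → 1 → 176 → 9 → … (one orbit).
Decompose π into cycles: lengths [178, 1] (2 cycles, including the fixed point 0).
Σ(ℓ_i−1) = 179−2 = 177; sign = (−1)^177 = -1.
Via Zolotarev, sign(π_{176}) = (176|179) = -1.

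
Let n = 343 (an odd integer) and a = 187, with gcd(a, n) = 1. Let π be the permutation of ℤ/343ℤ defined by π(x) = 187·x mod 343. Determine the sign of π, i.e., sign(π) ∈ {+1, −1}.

Orbit of 296 under x↦187x: [296, 129, 113, 208, 137, 237, 72]… (length divides ord_343(187)).
4 cycles of lengths [294, 42, 6, 1].
sign(π) = (−1)^{n − #cycles} = (−1)^{343−4} = (−1)^339 = -1.

-1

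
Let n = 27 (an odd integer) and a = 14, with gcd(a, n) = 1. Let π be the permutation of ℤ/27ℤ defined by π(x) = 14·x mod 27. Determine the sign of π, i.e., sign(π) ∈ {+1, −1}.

Trace 10: π^k(10) = [10, 5, 16, 8, 4, 2, 1] for k=0..6.
Cycle type of π: 18 + 6 + 2 + 1; total 4 cycles.
With 4 cycles on 27 points, sign = (−1)^{27−4} = -1.

-1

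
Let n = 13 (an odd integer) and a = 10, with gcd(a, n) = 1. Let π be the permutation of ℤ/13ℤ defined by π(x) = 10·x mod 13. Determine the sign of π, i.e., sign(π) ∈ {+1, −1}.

Trace 12: π^k(12) = [12, 3, 4, 1, 10, 9] for k=0..5.
Cycle lengths of π_10 on ℤ/13ℤ: [6, 6, 1]; 3 cycles in total.
3 cycles on 13: each ℓ→(−1)^(ℓ−1), product (−1)^10 = +1.
Via Zolotarev, sign(π_{10}) = (10|13) = +1.

+1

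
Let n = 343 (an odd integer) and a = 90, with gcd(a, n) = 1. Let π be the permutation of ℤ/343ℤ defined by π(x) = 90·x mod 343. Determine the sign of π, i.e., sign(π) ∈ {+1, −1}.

Trace 181: π^k(181) = [181, 169, 118, 330, 202, 1, 90] for k=0..6.
π_90 has 10 disjoint cycles with lengths [98, 98, 98, 14, 14, 14, 2, 2, 2, 1] on {0,…,342}.
sign(π) = (−1)^{n − #cycles} = (−1)^{343−10} = (−1)^333 = -1.

-1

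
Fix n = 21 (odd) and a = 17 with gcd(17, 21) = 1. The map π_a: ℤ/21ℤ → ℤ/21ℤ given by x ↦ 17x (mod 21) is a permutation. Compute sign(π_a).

Trace 20: π^k(20) = [20, 4, 5, 1, 17, 16] for k=0..5.
Cycle lengths of π_17 on ℤ/21ℤ: [6, 6, 6, 2, 1]; 5 cycles in total.
With 5 cycles on 21 points, sign = (−1)^{21−5} = +1.

+1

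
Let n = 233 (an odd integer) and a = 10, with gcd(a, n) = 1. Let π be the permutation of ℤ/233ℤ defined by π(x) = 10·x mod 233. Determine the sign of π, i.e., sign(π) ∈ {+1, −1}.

-1

Orbit of 42 under x↦10x: [42, 187, 6, 60, 134, 175, 119]… (length divides ord_233(10)).
π_10 has 2 disjoint cycles with lengths [232, 1] on {0,…,232}.
n − c = 233 − 2 = 231; sign = (−1)^231 = -1.
The Jacobi symbol (10|233) = -1 (Zolotarev) agrees.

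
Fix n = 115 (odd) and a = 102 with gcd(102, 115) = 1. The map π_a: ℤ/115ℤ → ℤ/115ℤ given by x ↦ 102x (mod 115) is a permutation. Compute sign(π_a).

Trace 83: π^k(83) = [83, 71, 112, 39, 68, 36, 107] for k=0..6.
The orbit structure of x ↦ 102x mod 115: 5 orbits of sizes [44, 44, 22, 4, 1].
115 − 5 = 110 transpositions; sign(π) = (−1)^110 = +1.

+1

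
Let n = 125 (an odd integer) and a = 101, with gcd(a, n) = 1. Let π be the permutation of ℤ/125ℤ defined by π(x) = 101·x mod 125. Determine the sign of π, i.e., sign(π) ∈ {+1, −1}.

+1

Trace 51: π^k(51) = [51, 26, 1, 101, 76] for k=0..4.
Cycle type of π: 5×20 + 1×25; total 45 cycles.
With 45 cycles on 125 points, sign = (−1)^{125−45} = +1.
(101|125)_J = +1 (Zolotarev's lemma cross-check).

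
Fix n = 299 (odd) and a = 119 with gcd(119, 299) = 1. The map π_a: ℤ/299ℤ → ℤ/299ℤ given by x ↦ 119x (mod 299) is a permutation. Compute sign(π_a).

-1

Trace 146: π^k(146) = [146, 32, 220, 167, 139, 96, 62] for k=0..6.
π_119 has 6 disjoint cycles with lengths [132, 132, 12, 11, 11, 1] on {0,…,298}.
299 − 6 = 293 transpositions; sign(π) = (−1)^293 = -1.
Check: (119/299) = -1 by Zolotarev.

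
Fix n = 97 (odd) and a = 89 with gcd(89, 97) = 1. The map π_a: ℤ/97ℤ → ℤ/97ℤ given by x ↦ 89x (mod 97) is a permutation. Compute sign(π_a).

Orbit of 85 under x↦89x: [85, 96, 8, 33, 27, 75, 79]… (length divides ord_97(89)).
Cycle type of π: 16×6 + 1; total 7 cycles.
With 7 cycles on 97 points, sign = (−1)^{97−7} = +1.

+1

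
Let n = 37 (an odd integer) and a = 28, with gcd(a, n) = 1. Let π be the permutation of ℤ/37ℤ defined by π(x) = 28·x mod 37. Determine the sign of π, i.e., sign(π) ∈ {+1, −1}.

Start at x=16: 16 → 4 → 1 → 28 → 7 → 11 → 12 → … (one orbit).
Cycle lengths of π_28 on ℤ/37ℤ: [18, 18, 1]; 3 cycles in total.
37 − 3 = 34 transpositions; sign(π) = (−1)^34 = +1.
The Jacobi symbol (28|37) = +1 (Zolotarev) agrees.

+1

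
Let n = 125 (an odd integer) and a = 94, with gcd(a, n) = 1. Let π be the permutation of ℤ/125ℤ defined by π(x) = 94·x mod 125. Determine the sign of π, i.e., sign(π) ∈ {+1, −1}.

Orbit of 34 under x↦94x: [34, 71, 49, 106, 89, 116, 29]… (length divides ord_125(94)).
Cycle lengths of π_94 on ℤ/125ℤ: [50, 50, 10, 10, 2, 2, 1]; 7 cycles in total.
sign(π) = (−1)^{n − #cycles} = (−1)^{125−7} = (−1)^118 = +1.

+1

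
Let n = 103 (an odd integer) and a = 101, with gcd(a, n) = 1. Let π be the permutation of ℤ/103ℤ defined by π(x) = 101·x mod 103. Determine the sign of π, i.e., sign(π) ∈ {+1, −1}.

Orbit of 31 under x↦101x: [31, 41, 21, 61, 84, 38, 27]… (length divides ord_103(101)).
Cycle lengths of π_101 on ℤ/103ℤ: [102, 1]; 2 cycles in total.
2 cycles on 103: each ℓ→(−1)^(ℓ−1), product (−1)^101 = -1.

-1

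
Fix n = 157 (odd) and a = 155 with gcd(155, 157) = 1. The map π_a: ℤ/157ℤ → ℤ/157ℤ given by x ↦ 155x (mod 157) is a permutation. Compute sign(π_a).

-1

Trace 82: π^k(82) = [82, 150, 14, 129, 56, 45, 67] for k=0..6.
π_155 has 4 disjoint cycles with lengths [52, 52, 52, 1] on {0,…,156}.
157 − 4 = 153 transpositions; sign(π) = (−1)^153 = -1.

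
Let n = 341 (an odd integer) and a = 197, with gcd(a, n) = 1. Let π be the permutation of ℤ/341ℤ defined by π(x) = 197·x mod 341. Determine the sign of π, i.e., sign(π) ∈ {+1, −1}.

Trace 263: π^k(263) = [263, 320, 296, 1, 197, 276, 153] for k=0..6.
The orbit structure of x ↦ 197x mod 341: 17 orbits of sizes [30, 30, 30, 30, 30, 30, 30, 30, 30, 30, 30, 2, 2, 2, 2, 2, 1].
Σ(ℓ_i−1) = 341−17 = 324; sign = (−1)^324 = +1.
Check: (197/341) = +1 by Zolotarev.

+1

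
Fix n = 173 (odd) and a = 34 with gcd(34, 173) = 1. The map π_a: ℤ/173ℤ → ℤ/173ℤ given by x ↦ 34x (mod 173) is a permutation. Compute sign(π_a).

Start at x=9: 9 → 133 → 24 → 124 → 64 → 100 → 113 → … (one orbit).
Cycle lengths of π_34 on ℤ/173ℤ: [86, 86, 1]; 3 cycles in total.
sign(π) = (−1)^{n − #cycles} = (−1)^{173−3} = (−1)^170 = +1.
Via Zolotarev, sign(π_{34}) = (34|173) = +1.

+1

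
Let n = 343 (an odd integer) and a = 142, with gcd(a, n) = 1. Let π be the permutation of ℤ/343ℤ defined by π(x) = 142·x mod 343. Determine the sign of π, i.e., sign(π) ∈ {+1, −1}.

+1

Start at x=253: 253 → 254 → 53 → 323 → 247 → 88 → 148 → … (one orbit).
Decompose π into cycles: lengths [147, 147, 21, 21, 3, 3, 1] (7 cycles, including the fixed point 0).
7 cycles on 343: each ℓ→(−1)^(ℓ−1), product (−1)^336 = +1.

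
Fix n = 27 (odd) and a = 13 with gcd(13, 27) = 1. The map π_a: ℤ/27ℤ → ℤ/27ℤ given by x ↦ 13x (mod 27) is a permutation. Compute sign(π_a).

+1

Trace 13: π^k(13) = [13, 7, 10, 22, 16, 19, 4] for k=0..6.
The orbit structure of x ↦ 13x mod 27: 7 orbits of sizes [9, 9, 3, 3, 1, 1, 1].
7 cycles on 27: each ℓ→(−1)^(ℓ−1), product (−1)^20 = +1.
Check: (13/27) = +1 by Zolotarev.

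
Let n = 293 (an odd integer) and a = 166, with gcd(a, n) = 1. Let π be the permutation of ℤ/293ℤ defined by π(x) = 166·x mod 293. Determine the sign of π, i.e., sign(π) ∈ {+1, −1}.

-1

Trace 267: π^k(267) = [267, 79, 222, 227, 178, 248, 148] for k=0..6.
Cycle type of π: 292 + 1; total 2 cycles.
2 cycles on 293: each ℓ→(−1)^(ℓ−1), product (−1)^291 = -1.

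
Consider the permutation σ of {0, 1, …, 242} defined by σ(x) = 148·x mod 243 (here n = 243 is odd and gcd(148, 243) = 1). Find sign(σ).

+1

Trace 91: π^k(91) = [91, 103, 178, 100, 220, 241, 190] for k=0..6.
Cycle lengths of π_148 on ℤ/243ℤ: [81, 81, 27, 27, 9, 9, 3, 3, 1, 1, 1]; 11 cycles in total.
243 − 11 = 232 transpositions; sign(π) = (−1)^232 = +1.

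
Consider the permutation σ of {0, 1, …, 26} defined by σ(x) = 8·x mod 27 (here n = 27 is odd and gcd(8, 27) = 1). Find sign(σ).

Trace 8: π^k(8) = [8, 10, 26, 19, 17, 1] for k=0..5.
The orbit structure of x ↦ 8x mod 27: 8 orbits of sizes [6, 6, 6, 2, 2, 2, 2, 1].
8 cycles on 27: each ℓ→(−1)^(ℓ−1), product (−1)^19 = -1.
Check: (8/27) = -1 by Zolotarev.

-1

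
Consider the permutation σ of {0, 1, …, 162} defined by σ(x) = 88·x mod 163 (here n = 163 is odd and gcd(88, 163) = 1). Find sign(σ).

Start at x=26: 26 → 6 → 39 → 9 → 140 → 95 → 47 → … (one orbit).
π_88 has 3 disjoint cycles with lengths [81, 81, 1] on {0,…,162}.
n − c = 163 − 3 = 160; sign = (−1)^160 = +1.

+1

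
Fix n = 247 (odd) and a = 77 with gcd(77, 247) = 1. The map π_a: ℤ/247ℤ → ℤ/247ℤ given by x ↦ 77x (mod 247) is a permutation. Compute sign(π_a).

Start at x=77: 77 → 1 → 77 (one orbit).
Cycle lengths of π_77 on ℤ/247ℤ: [2, 2, 2, 2, 2, 2, 2, 2, 2, 2, 2, 2, 2, 2, 2, 2, 2, 2, 2, 2, 2, 2, 2, 2, 2, 2, 2, 2, 2, 2, 2, 2, 2, 2, 2, 2, 2, 2, 2, 2, 2, 2, 2, 2, 2, 2, 2, 2, 2, 2, 2, 2, 2, 2, 2, 2, 2, 2, 2, 2, 2, 2, 2, 2, 2, 2, 2, 2, 2, 2, 2, 2, 2, 2, 2, 2, 2, 2, 2, 2, 2, 2, 2, 2, 2, 2, 2, 2, 2, 2, 2, 2, 2, 2, 2, 2, 2, 2, 2, 2, 2, 2, 2, 2, 2, 2, 2, 2, 2, 2, 2, 2, 2, 2, 1, 1, 1, 1, 1, 1, 1, 1, 1, 1, 1, 1, 1, 1, 1, 1, 1, 1, 1]; 133 cycles in total.
sign(π) = (−1)^{n − #cycles} = (−1)^{247−133} = (−1)^114 = +1.

+1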